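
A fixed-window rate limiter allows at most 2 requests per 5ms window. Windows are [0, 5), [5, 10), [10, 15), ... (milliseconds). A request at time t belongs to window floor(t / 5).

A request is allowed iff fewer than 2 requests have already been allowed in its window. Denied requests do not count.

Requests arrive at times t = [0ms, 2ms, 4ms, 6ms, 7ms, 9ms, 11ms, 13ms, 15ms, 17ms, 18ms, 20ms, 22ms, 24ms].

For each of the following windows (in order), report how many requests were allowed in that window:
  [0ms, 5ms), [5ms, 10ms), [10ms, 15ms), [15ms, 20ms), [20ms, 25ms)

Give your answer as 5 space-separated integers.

Processing requests:
  req#1 t=0ms (window 0): ALLOW
  req#2 t=2ms (window 0): ALLOW
  req#3 t=4ms (window 0): DENY
  req#4 t=6ms (window 1): ALLOW
  req#5 t=7ms (window 1): ALLOW
  req#6 t=9ms (window 1): DENY
  req#7 t=11ms (window 2): ALLOW
  req#8 t=13ms (window 2): ALLOW
  req#9 t=15ms (window 3): ALLOW
  req#10 t=17ms (window 3): ALLOW
  req#11 t=18ms (window 3): DENY
  req#12 t=20ms (window 4): ALLOW
  req#13 t=22ms (window 4): ALLOW
  req#14 t=24ms (window 4): DENY

Allowed counts by window: 2 2 2 2 2

Answer: 2 2 2 2 2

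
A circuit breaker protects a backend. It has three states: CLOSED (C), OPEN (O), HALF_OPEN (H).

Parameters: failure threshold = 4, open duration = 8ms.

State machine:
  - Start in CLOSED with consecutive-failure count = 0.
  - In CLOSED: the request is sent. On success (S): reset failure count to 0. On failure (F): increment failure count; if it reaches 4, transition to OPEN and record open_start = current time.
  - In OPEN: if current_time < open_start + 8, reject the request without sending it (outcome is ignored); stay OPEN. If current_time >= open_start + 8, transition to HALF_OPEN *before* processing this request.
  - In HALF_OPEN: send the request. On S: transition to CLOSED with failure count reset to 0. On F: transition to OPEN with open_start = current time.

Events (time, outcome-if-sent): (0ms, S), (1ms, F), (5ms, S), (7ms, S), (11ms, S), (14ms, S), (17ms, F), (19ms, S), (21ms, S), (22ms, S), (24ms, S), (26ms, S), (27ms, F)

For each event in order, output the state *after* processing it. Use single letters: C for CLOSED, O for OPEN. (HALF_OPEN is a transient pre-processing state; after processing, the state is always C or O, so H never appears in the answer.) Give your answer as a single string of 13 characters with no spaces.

State after each event:
  event#1 t=0ms outcome=S: state=CLOSED
  event#2 t=1ms outcome=F: state=CLOSED
  event#3 t=5ms outcome=S: state=CLOSED
  event#4 t=7ms outcome=S: state=CLOSED
  event#5 t=11ms outcome=S: state=CLOSED
  event#6 t=14ms outcome=S: state=CLOSED
  event#7 t=17ms outcome=F: state=CLOSED
  event#8 t=19ms outcome=S: state=CLOSED
  event#9 t=21ms outcome=S: state=CLOSED
  event#10 t=22ms outcome=S: state=CLOSED
  event#11 t=24ms outcome=S: state=CLOSED
  event#12 t=26ms outcome=S: state=CLOSED
  event#13 t=27ms outcome=F: state=CLOSED

Answer: CCCCCCCCCCCCC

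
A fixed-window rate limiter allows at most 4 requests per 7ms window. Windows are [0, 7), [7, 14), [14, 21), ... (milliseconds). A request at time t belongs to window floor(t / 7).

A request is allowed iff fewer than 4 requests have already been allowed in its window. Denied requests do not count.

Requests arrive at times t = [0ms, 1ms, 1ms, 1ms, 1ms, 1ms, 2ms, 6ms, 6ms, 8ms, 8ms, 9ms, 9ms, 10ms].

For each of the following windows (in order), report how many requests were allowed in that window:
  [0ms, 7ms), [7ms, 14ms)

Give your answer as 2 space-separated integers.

Processing requests:
  req#1 t=0ms (window 0): ALLOW
  req#2 t=1ms (window 0): ALLOW
  req#3 t=1ms (window 0): ALLOW
  req#4 t=1ms (window 0): ALLOW
  req#5 t=1ms (window 0): DENY
  req#6 t=1ms (window 0): DENY
  req#7 t=2ms (window 0): DENY
  req#8 t=6ms (window 0): DENY
  req#9 t=6ms (window 0): DENY
  req#10 t=8ms (window 1): ALLOW
  req#11 t=8ms (window 1): ALLOW
  req#12 t=9ms (window 1): ALLOW
  req#13 t=9ms (window 1): ALLOW
  req#14 t=10ms (window 1): DENY

Allowed counts by window: 4 4

Answer: 4 4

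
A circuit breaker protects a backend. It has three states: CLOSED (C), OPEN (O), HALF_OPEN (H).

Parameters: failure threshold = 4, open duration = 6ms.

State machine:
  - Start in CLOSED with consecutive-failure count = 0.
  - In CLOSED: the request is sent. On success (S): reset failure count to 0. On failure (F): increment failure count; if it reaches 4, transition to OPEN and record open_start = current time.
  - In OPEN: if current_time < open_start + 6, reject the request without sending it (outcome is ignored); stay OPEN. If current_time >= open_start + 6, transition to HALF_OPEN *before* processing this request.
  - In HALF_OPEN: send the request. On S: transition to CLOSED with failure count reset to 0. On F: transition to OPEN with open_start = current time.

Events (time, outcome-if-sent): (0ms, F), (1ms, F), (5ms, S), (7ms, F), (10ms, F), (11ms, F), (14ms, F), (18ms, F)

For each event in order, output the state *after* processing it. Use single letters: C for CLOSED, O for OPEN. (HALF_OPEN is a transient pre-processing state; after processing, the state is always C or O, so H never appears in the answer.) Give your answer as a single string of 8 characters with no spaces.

State after each event:
  event#1 t=0ms outcome=F: state=CLOSED
  event#2 t=1ms outcome=F: state=CLOSED
  event#3 t=5ms outcome=S: state=CLOSED
  event#4 t=7ms outcome=F: state=CLOSED
  event#5 t=10ms outcome=F: state=CLOSED
  event#6 t=11ms outcome=F: state=CLOSED
  event#7 t=14ms outcome=F: state=OPEN
  event#8 t=18ms outcome=F: state=OPEN

Answer: CCCCCCOO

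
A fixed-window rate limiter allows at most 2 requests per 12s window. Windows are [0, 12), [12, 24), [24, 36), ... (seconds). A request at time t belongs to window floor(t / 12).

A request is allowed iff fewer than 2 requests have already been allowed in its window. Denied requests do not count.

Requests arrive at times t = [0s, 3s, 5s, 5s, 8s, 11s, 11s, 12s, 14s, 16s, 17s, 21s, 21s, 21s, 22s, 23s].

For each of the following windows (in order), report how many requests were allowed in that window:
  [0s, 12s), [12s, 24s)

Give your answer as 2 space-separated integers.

Answer: 2 2

Derivation:
Processing requests:
  req#1 t=0s (window 0): ALLOW
  req#2 t=3s (window 0): ALLOW
  req#3 t=5s (window 0): DENY
  req#4 t=5s (window 0): DENY
  req#5 t=8s (window 0): DENY
  req#6 t=11s (window 0): DENY
  req#7 t=11s (window 0): DENY
  req#8 t=12s (window 1): ALLOW
  req#9 t=14s (window 1): ALLOW
  req#10 t=16s (window 1): DENY
  req#11 t=17s (window 1): DENY
  req#12 t=21s (window 1): DENY
  req#13 t=21s (window 1): DENY
  req#14 t=21s (window 1): DENY
  req#15 t=22s (window 1): DENY
  req#16 t=23s (window 1): DENY

Allowed counts by window: 2 2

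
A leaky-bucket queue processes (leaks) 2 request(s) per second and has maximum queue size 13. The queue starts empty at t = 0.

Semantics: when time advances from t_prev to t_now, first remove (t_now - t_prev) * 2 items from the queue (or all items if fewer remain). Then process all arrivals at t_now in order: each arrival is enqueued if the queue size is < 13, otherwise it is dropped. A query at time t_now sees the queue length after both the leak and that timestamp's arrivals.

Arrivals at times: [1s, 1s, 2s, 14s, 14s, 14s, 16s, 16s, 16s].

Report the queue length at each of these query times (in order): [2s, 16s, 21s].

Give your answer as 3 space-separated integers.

Queue lengths at query times:
  query t=2s: backlog = 1
  query t=16s: backlog = 3
  query t=21s: backlog = 0

Answer: 1 3 0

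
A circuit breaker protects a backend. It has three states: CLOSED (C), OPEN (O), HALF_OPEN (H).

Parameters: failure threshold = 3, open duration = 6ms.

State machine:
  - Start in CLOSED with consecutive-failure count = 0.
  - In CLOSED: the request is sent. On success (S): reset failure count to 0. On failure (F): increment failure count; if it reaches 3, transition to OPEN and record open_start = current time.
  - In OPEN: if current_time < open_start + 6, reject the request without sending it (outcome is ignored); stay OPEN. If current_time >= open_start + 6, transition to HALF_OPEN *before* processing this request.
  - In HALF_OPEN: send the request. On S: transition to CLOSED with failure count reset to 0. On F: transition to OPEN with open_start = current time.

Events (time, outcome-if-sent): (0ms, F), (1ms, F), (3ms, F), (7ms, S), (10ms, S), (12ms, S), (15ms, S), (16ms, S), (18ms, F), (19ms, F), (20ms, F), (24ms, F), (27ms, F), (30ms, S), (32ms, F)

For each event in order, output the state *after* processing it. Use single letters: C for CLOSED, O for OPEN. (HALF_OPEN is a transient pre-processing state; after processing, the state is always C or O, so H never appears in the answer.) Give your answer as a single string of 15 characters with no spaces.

Answer: CCOOCCCCCCOOOOO

Derivation:
State after each event:
  event#1 t=0ms outcome=F: state=CLOSED
  event#2 t=1ms outcome=F: state=CLOSED
  event#3 t=3ms outcome=F: state=OPEN
  event#4 t=7ms outcome=S: state=OPEN
  event#5 t=10ms outcome=S: state=CLOSED
  event#6 t=12ms outcome=S: state=CLOSED
  event#7 t=15ms outcome=S: state=CLOSED
  event#8 t=16ms outcome=S: state=CLOSED
  event#9 t=18ms outcome=F: state=CLOSED
  event#10 t=19ms outcome=F: state=CLOSED
  event#11 t=20ms outcome=F: state=OPEN
  event#12 t=24ms outcome=F: state=OPEN
  event#13 t=27ms outcome=F: state=OPEN
  event#14 t=30ms outcome=S: state=OPEN
  event#15 t=32ms outcome=F: state=OPEN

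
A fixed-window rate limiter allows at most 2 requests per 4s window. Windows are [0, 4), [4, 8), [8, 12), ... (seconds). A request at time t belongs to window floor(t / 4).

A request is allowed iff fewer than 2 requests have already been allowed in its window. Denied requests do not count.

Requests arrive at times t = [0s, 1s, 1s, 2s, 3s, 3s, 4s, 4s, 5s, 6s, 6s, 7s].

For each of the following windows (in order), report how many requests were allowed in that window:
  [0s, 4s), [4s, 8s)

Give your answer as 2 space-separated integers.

Processing requests:
  req#1 t=0s (window 0): ALLOW
  req#2 t=1s (window 0): ALLOW
  req#3 t=1s (window 0): DENY
  req#4 t=2s (window 0): DENY
  req#5 t=3s (window 0): DENY
  req#6 t=3s (window 0): DENY
  req#7 t=4s (window 1): ALLOW
  req#8 t=4s (window 1): ALLOW
  req#9 t=5s (window 1): DENY
  req#10 t=6s (window 1): DENY
  req#11 t=6s (window 1): DENY
  req#12 t=7s (window 1): DENY

Allowed counts by window: 2 2

Answer: 2 2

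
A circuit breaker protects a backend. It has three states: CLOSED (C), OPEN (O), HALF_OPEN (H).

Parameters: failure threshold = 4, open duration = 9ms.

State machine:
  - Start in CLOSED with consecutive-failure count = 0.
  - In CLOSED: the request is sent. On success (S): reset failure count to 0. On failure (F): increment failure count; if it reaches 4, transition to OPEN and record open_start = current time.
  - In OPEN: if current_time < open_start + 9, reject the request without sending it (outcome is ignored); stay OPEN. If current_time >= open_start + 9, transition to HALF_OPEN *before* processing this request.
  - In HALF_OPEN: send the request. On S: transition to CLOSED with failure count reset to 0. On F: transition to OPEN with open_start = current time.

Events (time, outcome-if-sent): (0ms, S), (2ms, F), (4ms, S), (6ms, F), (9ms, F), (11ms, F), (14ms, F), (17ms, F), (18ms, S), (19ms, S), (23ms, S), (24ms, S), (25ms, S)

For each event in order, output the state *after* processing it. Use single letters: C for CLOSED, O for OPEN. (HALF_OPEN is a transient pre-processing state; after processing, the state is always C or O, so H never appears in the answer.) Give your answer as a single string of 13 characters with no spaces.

Answer: CCCCCCOOOOCCC

Derivation:
State after each event:
  event#1 t=0ms outcome=S: state=CLOSED
  event#2 t=2ms outcome=F: state=CLOSED
  event#3 t=4ms outcome=S: state=CLOSED
  event#4 t=6ms outcome=F: state=CLOSED
  event#5 t=9ms outcome=F: state=CLOSED
  event#6 t=11ms outcome=F: state=CLOSED
  event#7 t=14ms outcome=F: state=OPEN
  event#8 t=17ms outcome=F: state=OPEN
  event#9 t=18ms outcome=S: state=OPEN
  event#10 t=19ms outcome=S: state=OPEN
  event#11 t=23ms outcome=S: state=CLOSED
  event#12 t=24ms outcome=S: state=CLOSED
  event#13 t=25ms outcome=S: state=CLOSED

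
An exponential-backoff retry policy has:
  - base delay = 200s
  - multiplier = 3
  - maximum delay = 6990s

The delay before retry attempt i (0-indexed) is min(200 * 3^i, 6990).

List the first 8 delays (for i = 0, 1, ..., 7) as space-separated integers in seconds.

Computing each delay:
  i=0: min(200*3^0, 6990) = 200
  i=1: min(200*3^1, 6990) = 600
  i=2: min(200*3^2, 6990) = 1800
  i=3: min(200*3^3, 6990) = 5400
  i=4: min(200*3^4, 6990) = 6990
  i=5: min(200*3^5, 6990) = 6990
  i=6: min(200*3^6, 6990) = 6990
  i=7: min(200*3^7, 6990) = 6990

Answer: 200 600 1800 5400 6990 6990 6990 6990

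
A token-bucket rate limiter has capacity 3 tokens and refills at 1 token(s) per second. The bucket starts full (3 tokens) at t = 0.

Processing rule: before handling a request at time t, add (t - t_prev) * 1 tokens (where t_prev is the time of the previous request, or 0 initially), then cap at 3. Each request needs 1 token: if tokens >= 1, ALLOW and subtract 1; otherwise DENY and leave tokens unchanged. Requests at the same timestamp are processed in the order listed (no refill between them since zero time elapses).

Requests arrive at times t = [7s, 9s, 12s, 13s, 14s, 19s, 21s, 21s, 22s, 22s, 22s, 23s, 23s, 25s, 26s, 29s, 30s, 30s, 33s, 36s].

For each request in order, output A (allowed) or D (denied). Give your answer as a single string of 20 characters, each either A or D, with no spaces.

Answer: AAAAAAAAAADADAAAAAAA

Derivation:
Simulating step by step:
  req#1 t=7s: ALLOW
  req#2 t=9s: ALLOW
  req#3 t=12s: ALLOW
  req#4 t=13s: ALLOW
  req#5 t=14s: ALLOW
  req#6 t=19s: ALLOW
  req#7 t=21s: ALLOW
  req#8 t=21s: ALLOW
  req#9 t=22s: ALLOW
  req#10 t=22s: ALLOW
  req#11 t=22s: DENY
  req#12 t=23s: ALLOW
  req#13 t=23s: DENY
  req#14 t=25s: ALLOW
  req#15 t=26s: ALLOW
  req#16 t=29s: ALLOW
  req#17 t=30s: ALLOW
  req#18 t=30s: ALLOW
  req#19 t=33s: ALLOW
  req#20 t=36s: ALLOW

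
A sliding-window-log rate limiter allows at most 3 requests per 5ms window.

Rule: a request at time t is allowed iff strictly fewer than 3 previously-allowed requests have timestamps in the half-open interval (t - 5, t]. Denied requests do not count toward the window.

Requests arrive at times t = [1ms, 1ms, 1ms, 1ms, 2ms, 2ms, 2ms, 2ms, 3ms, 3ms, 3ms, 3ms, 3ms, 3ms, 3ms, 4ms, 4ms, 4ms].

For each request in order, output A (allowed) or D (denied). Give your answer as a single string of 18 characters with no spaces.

Tracking allowed requests in the window:
  req#1 t=1ms: ALLOW
  req#2 t=1ms: ALLOW
  req#3 t=1ms: ALLOW
  req#4 t=1ms: DENY
  req#5 t=2ms: DENY
  req#6 t=2ms: DENY
  req#7 t=2ms: DENY
  req#8 t=2ms: DENY
  req#9 t=3ms: DENY
  req#10 t=3ms: DENY
  req#11 t=3ms: DENY
  req#12 t=3ms: DENY
  req#13 t=3ms: DENY
  req#14 t=3ms: DENY
  req#15 t=3ms: DENY
  req#16 t=4ms: DENY
  req#17 t=4ms: DENY
  req#18 t=4ms: DENY

Answer: AAADDDDDDDDDDDDDDD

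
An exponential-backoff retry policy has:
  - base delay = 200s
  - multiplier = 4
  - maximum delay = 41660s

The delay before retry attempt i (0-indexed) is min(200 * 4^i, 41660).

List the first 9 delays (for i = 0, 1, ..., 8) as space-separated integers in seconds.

Computing each delay:
  i=0: min(200*4^0, 41660) = 200
  i=1: min(200*4^1, 41660) = 800
  i=2: min(200*4^2, 41660) = 3200
  i=3: min(200*4^3, 41660) = 12800
  i=4: min(200*4^4, 41660) = 41660
  i=5: min(200*4^5, 41660) = 41660
  i=6: min(200*4^6, 41660) = 41660
  i=7: min(200*4^7, 41660) = 41660
  i=8: min(200*4^8, 41660) = 41660

Answer: 200 800 3200 12800 41660 41660 41660 41660 41660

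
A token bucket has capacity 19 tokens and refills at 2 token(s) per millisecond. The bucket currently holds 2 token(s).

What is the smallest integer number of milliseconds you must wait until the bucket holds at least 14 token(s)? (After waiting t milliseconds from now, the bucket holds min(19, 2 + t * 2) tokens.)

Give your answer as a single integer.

Answer: 6

Derivation:
Need 2 + t * 2 >= 14, so t >= 12/2.
Smallest integer t = ceil(12/2) = 6.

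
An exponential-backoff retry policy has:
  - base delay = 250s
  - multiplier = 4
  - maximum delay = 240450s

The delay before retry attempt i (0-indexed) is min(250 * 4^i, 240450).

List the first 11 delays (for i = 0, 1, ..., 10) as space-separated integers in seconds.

Answer: 250 1000 4000 16000 64000 240450 240450 240450 240450 240450 240450

Derivation:
Computing each delay:
  i=0: min(250*4^0, 240450) = 250
  i=1: min(250*4^1, 240450) = 1000
  i=2: min(250*4^2, 240450) = 4000
  i=3: min(250*4^3, 240450) = 16000
  i=4: min(250*4^4, 240450) = 64000
  i=5: min(250*4^5, 240450) = 240450
  i=6: min(250*4^6, 240450) = 240450
  i=7: min(250*4^7, 240450) = 240450
  i=8: min(250*4^8, 240450) = 240450
  i=9: min(250*4^9, 240450) = 240450
  i=10: min(250*4^10, 240450) = 240450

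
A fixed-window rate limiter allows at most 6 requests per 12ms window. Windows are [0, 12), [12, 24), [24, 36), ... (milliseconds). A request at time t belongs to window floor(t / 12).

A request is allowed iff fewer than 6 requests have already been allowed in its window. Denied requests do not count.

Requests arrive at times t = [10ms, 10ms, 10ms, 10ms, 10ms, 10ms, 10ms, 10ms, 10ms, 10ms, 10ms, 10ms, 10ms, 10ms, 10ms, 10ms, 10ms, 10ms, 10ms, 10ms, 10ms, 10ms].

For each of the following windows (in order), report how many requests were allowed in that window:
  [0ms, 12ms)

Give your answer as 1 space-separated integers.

Processing requests:
  req#1 t=10ms (window 0): ALLOW
  req#2 t=10ms (window 0): ALLOW
  req#3 t=10ms (window 0): ALLOW
  req#4 t=10ms (window 0): ALLOW
  req#5 t=10ms (window 0): ALLOW
  req#6 t=10ms (window 0): ALLOW
  req#7 t=10ms (window 0): DENY
  req#8 t=10ms (window 0): DENY
  req#9 t=10ms (window 0): DENY
  req#10 t=10ms (window 0): DENY
  req#11 t=10ms (window 0): DENY
  req#12 t=10ms (window 0): DENY
  req#13 t=10ms (window 0): DENY
  req#14 t=10ms (window 0): DENY
  req#15 t=10ms (window 0): DENY
  req#16 t=10ms (window 0): DENY
  req#17 t=10ms (window 0): DENY
  req#18 t=10ms (window 0): DENY
  req#19 t=10ms (window 0): DENY
  req#20 t=10ms (window 0): DENY
  req#21 t=10ms (window 0): DENY
  req#22 t=10ms (window 0): DENY

Allowed counts by window: 6

Answer: 6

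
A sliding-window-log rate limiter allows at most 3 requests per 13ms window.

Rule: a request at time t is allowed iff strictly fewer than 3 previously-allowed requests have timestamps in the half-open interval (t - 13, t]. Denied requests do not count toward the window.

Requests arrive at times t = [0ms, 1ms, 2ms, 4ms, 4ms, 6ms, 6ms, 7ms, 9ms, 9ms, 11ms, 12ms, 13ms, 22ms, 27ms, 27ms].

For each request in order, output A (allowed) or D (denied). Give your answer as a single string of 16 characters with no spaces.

Answer: AAADDDDDDDDDAAAA

Derivation:
Tracking allowed requests in the window:
  req#1 t=0ms: ALLOW
  req#2 t=1ms: ALLOW
  req#3 t=2ms: ALLOW
  req#4 t=4ms: DENY
  req#5 t=4ms: DENY
  req#6 t=6ms: DENY
  req#7 t=6ms: DENY
  req#8 t=7ms: DENY
  req#9 t=9ms: DENY
  req#10 t=9ms: DENY
  req#11 t=11ms: DENY
  req#12 t=12ms: DENY
  req#13 t=13ms: ALLOW
  req#14 t=22ms: ALLOW
  req#15 t=27ms: ALLOW
  req#16 t=27ms: ALLOW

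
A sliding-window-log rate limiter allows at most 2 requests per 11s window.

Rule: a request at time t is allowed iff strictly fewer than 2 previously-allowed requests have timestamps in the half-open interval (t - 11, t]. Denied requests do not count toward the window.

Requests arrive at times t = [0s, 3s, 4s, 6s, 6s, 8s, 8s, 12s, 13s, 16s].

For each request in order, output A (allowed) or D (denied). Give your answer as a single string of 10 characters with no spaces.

Answer: AADDDDDADA

Derivation:
Tracking allowed requests in the window:
  req#1 t=0s: ALLOW
  req#2 t=3s: ALLOW
  req#3 t=4s: DENY
  req#4 t=6s: DENY
  req#5 t=6s: DENY
  req#6 t=8s: DENY
  req#7 t=8s: DENY
  req#8 t=12s: ALLOW
  req#9 t=13s: DENY
  req#10 t=16s: ALLOW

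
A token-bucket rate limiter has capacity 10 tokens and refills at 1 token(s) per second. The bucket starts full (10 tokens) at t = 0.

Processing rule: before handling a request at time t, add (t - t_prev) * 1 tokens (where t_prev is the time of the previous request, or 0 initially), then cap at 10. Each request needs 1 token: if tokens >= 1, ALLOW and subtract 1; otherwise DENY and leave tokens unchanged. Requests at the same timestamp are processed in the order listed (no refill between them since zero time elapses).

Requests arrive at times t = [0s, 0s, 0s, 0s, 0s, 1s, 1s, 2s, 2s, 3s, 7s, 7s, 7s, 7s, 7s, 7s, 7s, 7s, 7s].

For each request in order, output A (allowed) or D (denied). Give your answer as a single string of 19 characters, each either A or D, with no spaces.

Answer: AAAAAAAAAAAAAAAAADD

Derivation:
Simulating step by step:
  req#1 t=0s: ALLOW
  req#2 t=0s: ALLOW
  req#3 t=0s: ALLOW
  req#4 t=0s: ALLOW
  req#5 t=0s: ALLOW
  req#6 t=1s: ALLOW
  req#7 t=1s: ALLOW
  req#8 t=2s: ALLOW
  req#9 t=2s: ALLOW
  req#10 t=3s: ALLOW
  req#11 t=7s: ALLOW
  req#12 t=7s: ALLOW
  req#13 t=7s: ALLOW
  req#14 t=7s: ALLOW
  req#15 t=7s: ALLOW
  req#16 t=7s: ALLOW
  req#17 t=7s: ALLOW
  req#18 t=7s: DENY
  req#19 t=7s: DENY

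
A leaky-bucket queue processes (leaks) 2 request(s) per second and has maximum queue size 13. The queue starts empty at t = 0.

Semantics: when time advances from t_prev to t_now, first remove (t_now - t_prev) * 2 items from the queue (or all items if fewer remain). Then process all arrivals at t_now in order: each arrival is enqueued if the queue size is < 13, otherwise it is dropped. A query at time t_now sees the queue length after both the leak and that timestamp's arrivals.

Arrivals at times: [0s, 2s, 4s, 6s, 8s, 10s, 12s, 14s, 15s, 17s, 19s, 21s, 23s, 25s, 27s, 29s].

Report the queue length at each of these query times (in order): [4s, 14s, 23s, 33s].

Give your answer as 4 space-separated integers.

Queue lengths at query times:
  query t=4s: backlog = 1
  query t=14s: backlog = 1
  query t=23s: backlog = 1
  query t=33s: backlog = 0

Answer: 1 1 1 0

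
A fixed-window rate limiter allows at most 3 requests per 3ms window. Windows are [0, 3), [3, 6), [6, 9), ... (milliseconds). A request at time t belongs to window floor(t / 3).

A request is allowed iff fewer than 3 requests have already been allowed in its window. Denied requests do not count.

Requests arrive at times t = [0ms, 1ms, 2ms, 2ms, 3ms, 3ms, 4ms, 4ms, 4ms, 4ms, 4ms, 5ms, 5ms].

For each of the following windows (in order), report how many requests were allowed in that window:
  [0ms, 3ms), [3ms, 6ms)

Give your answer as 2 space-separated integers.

Processing requests:
  req#1 t=0ms (window 0): ALLOW
  req#2 t=1ms (window 0): ALLOW
  req#3 t=2ms (window 0): ALLOW
  req#4 t=2ms (window 0): DENY
  req#5 t=3ms (window 1): ALLOW
  req#6 t=3ms (window 1): ALLOW
  req#7 t=4ms (window 1): ALLOW
  req#8 t=4ms (window 1): DENY
  req#9 t=4ms (window 1): DENY
  req#10 t=4ms (window 1): DENY
  req#11 t=4ms (window 1): DENY
  req#12 t=5ms (window 1): DENY
  req#13 t=5ms (window 1): DENY

Allowed counts by window: 3 3

Answer: 3 3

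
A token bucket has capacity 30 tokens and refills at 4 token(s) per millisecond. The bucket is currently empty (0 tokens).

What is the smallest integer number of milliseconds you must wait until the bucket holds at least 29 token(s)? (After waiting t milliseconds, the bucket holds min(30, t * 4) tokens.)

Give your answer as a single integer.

Need t * 4 >= 29, so t >= 29/4.
Smallest integer t = ceil(29/4) = 8.

Answer: 8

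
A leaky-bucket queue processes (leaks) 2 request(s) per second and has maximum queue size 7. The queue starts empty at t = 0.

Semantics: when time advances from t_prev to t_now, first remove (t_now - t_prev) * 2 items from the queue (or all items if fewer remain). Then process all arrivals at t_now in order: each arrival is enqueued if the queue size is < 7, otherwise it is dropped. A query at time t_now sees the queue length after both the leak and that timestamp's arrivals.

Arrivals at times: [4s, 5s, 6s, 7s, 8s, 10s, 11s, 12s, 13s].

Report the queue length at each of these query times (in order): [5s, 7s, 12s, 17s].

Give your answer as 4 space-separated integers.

Answer: 1 1 1 0

Derivation:
Queue lengths at query times:
  query t=5s: backlog = 1
  query t=7s: backlog = 1
  query t=12s: backlog = 1
  query t=17s: backlog = 0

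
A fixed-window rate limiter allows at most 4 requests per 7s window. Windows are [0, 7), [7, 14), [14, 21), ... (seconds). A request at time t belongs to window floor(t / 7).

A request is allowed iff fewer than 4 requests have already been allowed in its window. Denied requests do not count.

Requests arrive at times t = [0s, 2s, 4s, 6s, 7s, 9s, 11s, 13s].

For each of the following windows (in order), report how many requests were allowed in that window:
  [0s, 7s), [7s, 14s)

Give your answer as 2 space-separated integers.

Answer: 4 4

Derivation:
Processing requests:
  req#1 t=0s (window 0): ALLOW
  req#2 t=2s (window 0): ALLOW
  req#3 t=4s (window 0): ALLOW
  req#4 t=6s (window 0): ALLOW
  req#5 t=7s (window 1): ALLOW
  req#6 t=9s (window 1): ALLOW
  req#7 t=11s (window 1): ALLOW
  req#8 t=13s (window 1): ALLOW

Allowed counts by window: 4 4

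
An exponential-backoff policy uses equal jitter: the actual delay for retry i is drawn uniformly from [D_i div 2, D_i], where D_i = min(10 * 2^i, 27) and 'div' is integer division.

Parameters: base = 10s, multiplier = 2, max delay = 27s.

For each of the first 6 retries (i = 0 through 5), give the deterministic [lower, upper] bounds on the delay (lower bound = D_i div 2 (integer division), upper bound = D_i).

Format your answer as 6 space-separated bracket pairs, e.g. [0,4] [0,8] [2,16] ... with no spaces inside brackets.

Answer: [5,10] [10,20] [13,27] [13,27] [13,27] [13,27]

Derivation:
Computing bounds per retry:
  i=0: D_i=min(10*2^0,27)=10, bounds=[5,10]
  i=1: D_i=min(10*2^1,27)=20, bounds=[10,20]
  i=2: D_i=min(10*2^2,27)=27, bounds=[13,27]
  i=3: D_i=min(10*2^3,27)=27, bounds=[13,27]
  i=4: D_i=min(10*2^4,27)=27, bounds=[13,27]
  i=5: D_i=min(10*2^5,27)=27, bounds=[13,27]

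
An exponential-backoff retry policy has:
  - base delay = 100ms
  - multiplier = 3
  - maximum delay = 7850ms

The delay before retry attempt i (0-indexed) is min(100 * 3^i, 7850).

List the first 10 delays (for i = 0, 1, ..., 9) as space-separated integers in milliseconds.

Computing each delay:
  i=0: min(100*3^0, 7850) = 100
  i=1: min(100*3^1, 7850) = 300
  i=2: min(100*3^2, 7850) = 900
  i=3: min(100*3^3, 7850) = 2700
  i=4: min(100*3^4, 7850) = 7850
  i=5: min(100*3^5, 7850) = 7850
  i=6: min(100*3^6, 7850) = 7850
  i=7: min(100*3^7, 7850) = 7850
  i=8: min(100*3^8, 7850) = 7850
  i=9: min(100*3^9, 7850) = 7850

Answer: 100 300 900 2700 7850 7850 7850 7850 7850 7850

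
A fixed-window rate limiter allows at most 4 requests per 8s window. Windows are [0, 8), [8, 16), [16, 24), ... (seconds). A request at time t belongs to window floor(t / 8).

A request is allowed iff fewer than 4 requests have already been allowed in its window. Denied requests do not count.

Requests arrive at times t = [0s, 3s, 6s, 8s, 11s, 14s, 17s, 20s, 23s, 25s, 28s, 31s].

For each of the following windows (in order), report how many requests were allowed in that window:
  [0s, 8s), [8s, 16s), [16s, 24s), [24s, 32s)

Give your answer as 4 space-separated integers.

Processing requests:
  req#1 t=0s (window 0): ALLOW
  req#2 t=3s (window 0): ALLOW
  req#3 t=6s (window 0): ALLOW
  req#4 t=8s (window 1): ALLOW
  req#5 t=11s (window 1): ALLOW
  req#6 t=14s (window 1): ALLOW
  req#7 t=17s (window 2): ALLOW
  req#8 t=20s (window 2): ALLOW
  req#9 t=23s (window 2): ALLOW
  req#10 t=25s (window 3): ALLOW
  req#11 t=28s (window 3): ALLOW
  req#12 t=31s (window 3): ALLOW

Allowed counts by window: 3 3 3 3

Answer: 3 3 3 3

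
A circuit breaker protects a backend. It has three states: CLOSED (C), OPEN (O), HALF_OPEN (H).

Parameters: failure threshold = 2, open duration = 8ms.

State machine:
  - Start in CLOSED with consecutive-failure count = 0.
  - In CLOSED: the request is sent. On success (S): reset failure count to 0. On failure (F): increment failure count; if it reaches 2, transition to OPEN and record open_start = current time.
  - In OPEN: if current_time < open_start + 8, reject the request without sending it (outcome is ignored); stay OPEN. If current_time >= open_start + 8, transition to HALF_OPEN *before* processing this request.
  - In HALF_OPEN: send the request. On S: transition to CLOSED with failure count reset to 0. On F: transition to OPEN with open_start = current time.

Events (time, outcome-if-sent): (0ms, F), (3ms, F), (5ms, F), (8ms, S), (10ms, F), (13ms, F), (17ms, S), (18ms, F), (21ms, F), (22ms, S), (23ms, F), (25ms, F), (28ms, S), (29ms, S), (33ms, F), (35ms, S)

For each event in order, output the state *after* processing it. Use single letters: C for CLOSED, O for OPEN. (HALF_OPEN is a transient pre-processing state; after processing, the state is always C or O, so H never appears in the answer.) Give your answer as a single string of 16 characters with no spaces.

Answer: COOOOOOOOOOOOCCC

Derivation:
State after each event:
  event#1 t=0ms outcome=F: state=CLOSED
  event#2 t=3ms outcome=F: state=OPEN
  event#3 t=5ms outcome=F: state=OPEN
  event#4 t=8ms outcome=S: state=OPEN
  event#5 t=10ms outcome=F: state=OPEN
  event#6 t=13ms outcome=F: state=OPEN
  event#7 t=17ms outcome=S: state=OPEN
  event#8 t=18ms outcome=F: state=OPEN
  event#9 t=21ms outcome=F: state=OPEN
  event#10 t=22ms outcome=S: state=OPEN
  event#11 t=23ms outcome=F: state=OPEN
  event#12 t=25ms outcome=F: state=OPEN
  event#13 t=28ms outcome=S: state=OPEN
  event#14 t=29ms outcome=S: state=CLOSED
  event#15 t=33ms outcome=F: state=CLOSED
  event#16 t=35ms outcome=S: state=CLOSED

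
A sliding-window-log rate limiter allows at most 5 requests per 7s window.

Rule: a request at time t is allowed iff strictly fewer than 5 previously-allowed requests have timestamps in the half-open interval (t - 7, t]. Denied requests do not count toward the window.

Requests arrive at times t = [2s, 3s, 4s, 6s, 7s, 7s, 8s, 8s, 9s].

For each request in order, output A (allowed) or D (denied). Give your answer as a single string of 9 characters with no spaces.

Answer: AAAAADDDA

Derivation:
Tracking allowed requests in the window:
  req#1 t=2s: ALLOW
  req#2 t=3s: ALLOW
  req#3 t=4s: ALLOW
  req#4 t=6s: ALLOW
  req#5 t=7s: ALLOW
  req#6 t=7s: DENY
  req#7 t=8s: DENY
  req#8 t=8s: DENY
  req#9 t=9s: ALLOW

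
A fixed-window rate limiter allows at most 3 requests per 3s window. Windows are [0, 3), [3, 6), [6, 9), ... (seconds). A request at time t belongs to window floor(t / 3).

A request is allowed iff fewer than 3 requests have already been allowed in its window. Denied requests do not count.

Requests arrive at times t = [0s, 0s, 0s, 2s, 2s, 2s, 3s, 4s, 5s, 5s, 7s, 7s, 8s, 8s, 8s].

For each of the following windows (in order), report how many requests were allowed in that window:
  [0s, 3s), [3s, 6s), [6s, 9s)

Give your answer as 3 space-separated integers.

Processing requests:
  req#1 t=0s (window 0): ALLOW
  req#2 t=0s (window 0): ALLOW
  req#3 t=0s (window 0): ALLOW
  req#4 t=2s (window 0): DENY
  req#5 t=2s (window 0): DENY
  req#6 t=2s (window 0): DENY
  req#7 t=3s (window 1): ALLOW
  req#8 t=4s (window 1): ALLOW
  req#9 t=5s (window 1): ALLOW
  req#10 t=5s (window 1): DENY
  req#11 t=7s (window 2): ALLOW
  req#12 t=7s (window 2): ALLOW
  req#13 t=8s (window 2): ALLOW
  req#14 t=8s (window 2): DENY
  req#15 t=8s (window 2): DENY

Allowed counts by window: 3 3 3

Answer: 3 3 3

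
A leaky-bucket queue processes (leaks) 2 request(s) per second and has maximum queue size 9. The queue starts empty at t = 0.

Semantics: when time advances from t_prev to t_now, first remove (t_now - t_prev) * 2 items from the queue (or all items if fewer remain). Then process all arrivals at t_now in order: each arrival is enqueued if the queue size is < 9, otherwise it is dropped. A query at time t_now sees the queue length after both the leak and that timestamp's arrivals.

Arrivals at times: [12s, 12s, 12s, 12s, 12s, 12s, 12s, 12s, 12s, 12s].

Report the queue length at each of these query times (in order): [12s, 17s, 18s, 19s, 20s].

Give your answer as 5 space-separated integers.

Queue lengths at query times:
  query t=12s: backlog = 9
  query t=17s: backlog = 0
  query t=18s: backlog = 0
  query t=19s: backlog = 0
  query t=20s: backlog = 0

Answer: 9 0 0 0 0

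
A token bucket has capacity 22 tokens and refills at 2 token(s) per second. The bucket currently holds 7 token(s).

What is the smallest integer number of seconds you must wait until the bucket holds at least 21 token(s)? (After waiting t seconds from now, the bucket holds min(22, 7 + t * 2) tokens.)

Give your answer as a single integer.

Need 7 + t * 2 >= 21, so t >= 14/2.
Smallest integer t = ceil(14/2) = 7.

Answer: 7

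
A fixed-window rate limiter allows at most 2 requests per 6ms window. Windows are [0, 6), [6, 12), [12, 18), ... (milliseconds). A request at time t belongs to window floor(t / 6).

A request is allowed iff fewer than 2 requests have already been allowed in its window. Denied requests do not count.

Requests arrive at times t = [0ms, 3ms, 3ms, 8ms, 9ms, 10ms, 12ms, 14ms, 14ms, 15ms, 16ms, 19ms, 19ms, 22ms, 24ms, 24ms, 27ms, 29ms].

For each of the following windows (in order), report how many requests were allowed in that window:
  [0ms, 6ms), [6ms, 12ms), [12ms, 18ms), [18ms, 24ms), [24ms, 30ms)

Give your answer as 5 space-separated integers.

Processing requests:
  req#1 t=0ms (window 0): ALLOW
  req#2 t=3ms (window 0): ALLOW
  req#3 t=3ms (window 0): DENY
  req#4 t=8ms (window 1): ALLOW
  req#5 t=9ms (window 1): ALLOW
  req#6 t=10ms (window 1): DENY
  req#7 t=12ms (window 2): ALLOW
  req#8 t=14ms (window 2): ALLOW
  req#9 t=14ms (window 2): DENY
  req#10 t=15ms (window 2): DENY
  req#11 t=16ms (window 2): DENY
  req#12 t=19ms (window 3): ALLOW
  req#13 t=19ms (window 3): ALLOW
  req#14 t=22ms (window 3): DENY
  req#15 t=24ms (window 4): ALLOW
  req#16 t=24ms (window 4): ALLOW
  req#17 t=27ms (window 4): DENY
  req#18 t=29ms (window 4): DENY

Allowed counts by window: 2 2 2 2 2

Answer: 2 2 2 2 2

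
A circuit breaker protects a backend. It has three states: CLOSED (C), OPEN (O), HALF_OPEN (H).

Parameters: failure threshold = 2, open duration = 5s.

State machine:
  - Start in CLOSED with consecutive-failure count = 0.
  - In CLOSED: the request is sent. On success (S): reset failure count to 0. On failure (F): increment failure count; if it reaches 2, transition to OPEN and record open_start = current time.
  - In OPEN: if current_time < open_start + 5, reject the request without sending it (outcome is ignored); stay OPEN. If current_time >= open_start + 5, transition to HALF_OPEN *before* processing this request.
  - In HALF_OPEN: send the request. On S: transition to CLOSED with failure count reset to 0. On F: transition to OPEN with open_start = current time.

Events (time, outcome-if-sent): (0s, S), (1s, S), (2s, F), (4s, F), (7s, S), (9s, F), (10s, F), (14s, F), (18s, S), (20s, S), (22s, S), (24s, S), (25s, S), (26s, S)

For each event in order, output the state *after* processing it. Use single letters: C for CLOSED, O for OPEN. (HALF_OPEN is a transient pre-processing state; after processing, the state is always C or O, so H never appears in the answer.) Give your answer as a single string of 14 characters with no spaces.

Answer: CCCOOOOOOCCCCC

Derivation:
State after each event:
  event#1 t=0s outcome=S: state=CLOSED
  event#2 t=1s outcome=S: state=CLOSED
  event#3 t=2s outcome=F: state=CLOSED
  event#4 t=4s outcome=F: state=OPEN
  event#5 t=7s outcome=S: state=OPEN
  event#6 t=9s outcome=F: state=OPEN
  event#7 t=10s outcome=F: state=OPEN
  event#8 t=14s outcome=F: state=OPEN
  event#9 t=18s outcome=S: state=OPEN
  event#10 t=20s outcome=S: state=CLOSED
  event#11 t=22s outcome=S: state=CLOSED
  event#12 t=24s outcome=S: state=CLOSED
  event#13 t=25s outcome=S: state=CLOSED
  event#14 t=26s outcome=S: state=CLOSED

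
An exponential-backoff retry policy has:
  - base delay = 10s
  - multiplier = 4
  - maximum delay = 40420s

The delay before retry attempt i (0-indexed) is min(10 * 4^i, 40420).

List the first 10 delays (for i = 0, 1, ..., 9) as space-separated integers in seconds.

Computing each delay:
  i=0: min(10*4^0, 40420) = 10
  i=1: min(10*4^1, 40420) = 40
  i=2: min(10*4^2, 40420) = 160
  i=3: min(10*4^3, 40420) = 640
  i=4: min(10*4^4, 40420) = 2560
  i=5: min(10*4^5, 40420) = 10240
  i=6: min(10*4^6, 40420) = 40420
  i=7: min(10*4^7, 40420) = 40420
  i=8: min(10*4^8, 40420) = 40420
  i=9: min(10*4^9, 40420) = 40420

Answer: 10 40 160 640 2560 10240 40420 40420 40420 40420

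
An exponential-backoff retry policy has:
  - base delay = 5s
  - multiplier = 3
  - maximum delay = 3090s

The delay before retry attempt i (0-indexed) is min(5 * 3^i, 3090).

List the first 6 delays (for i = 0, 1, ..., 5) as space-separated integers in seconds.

Computing each delay:
  i=0: min(5*3^0, 3090) = 5
  i=1: min(5*3^1, 3090) = 15
  i=2: min(5*3^2, 3090) = 45
  i=3: min(5*3^3, 3090) = 135
  i=4: min(5*3^4, 3090) = 405
  i=5: min(5*3^5, 3090) = 1215

Answer: 5 15 45 135 405 1215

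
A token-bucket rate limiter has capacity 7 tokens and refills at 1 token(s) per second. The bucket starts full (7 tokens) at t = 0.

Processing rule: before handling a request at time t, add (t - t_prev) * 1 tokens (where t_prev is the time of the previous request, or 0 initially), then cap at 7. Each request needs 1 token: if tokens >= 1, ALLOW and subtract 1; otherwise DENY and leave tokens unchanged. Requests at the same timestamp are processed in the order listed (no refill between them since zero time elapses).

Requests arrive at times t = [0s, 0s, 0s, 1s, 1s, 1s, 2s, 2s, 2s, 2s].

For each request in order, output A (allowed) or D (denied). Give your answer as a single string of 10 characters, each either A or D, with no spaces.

Answer: AAAAAAAAAD

Derivation:
Simulating step by step:
  req#1 t=0s: ALLOW
  req#2 t=0s: ALLOW
  req#3 t=0s: ALLOW
  req#4 t=1s: ALLOW
  req#5 t=1s: ALLOW
  req#6 t=1s: ALLOW
  req#7 t=2s: ALLOW
  req#8 t=2s: ALLOW
  req#9 t=2s: ALLOW
  req#10 t=2s: DENY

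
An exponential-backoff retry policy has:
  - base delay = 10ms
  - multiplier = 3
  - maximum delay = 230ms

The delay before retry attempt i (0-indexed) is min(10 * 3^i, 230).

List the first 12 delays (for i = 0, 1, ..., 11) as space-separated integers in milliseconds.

Answer: 10 30 90 230 230 230 230 230 230 230 230 230

Derivation:
Computing each delay:
  i=0: min(10*3^0, 230) = 10
  i=1: min(10*3^1, 230) = 30
  i=2: min(10*3^2, 230) = 90
  i=3: min(10*3^3, 230) = 230
  i=4: min(10*3^4, 230) = 230
  i=5: min(10*3^5, 230) = 230
  i=6: min(10*3^6, 230) = 230
  i=7: min(10*3^7, 230) = 230
  i=8: min(10*3^8, 230) = 230
  i=9: min(10*3^9, 230) = 230
  i=10: min(10*3^10, 230) = 230
  i=11: min(10*3^11, 230) = 230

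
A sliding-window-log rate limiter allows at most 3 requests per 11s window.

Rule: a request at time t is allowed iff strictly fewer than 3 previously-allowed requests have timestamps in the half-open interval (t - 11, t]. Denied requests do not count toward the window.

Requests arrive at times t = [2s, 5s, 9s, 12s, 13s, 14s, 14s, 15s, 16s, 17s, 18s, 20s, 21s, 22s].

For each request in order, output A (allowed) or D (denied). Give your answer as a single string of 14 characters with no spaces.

Answer: AAADADDDADDADD

Derivation:
Tracking allowed requests in the window:
  req#1 t=2s: ALLOW
  req#2 t=5s: ALLOW
  req#3 t=9s: ALLOW
  req#4 t=12s: DENY
  req#5 t=13s: ALLOW
  req#6 t=14s: DENY
  req#7 t=14s: DENY
  req#8 t=15s: DENY
  req#9 t=16s: ALLOW
  req#10 t=17s: DENY
  req#11 t=18s: DENY
  req#12 t=20s: ALLOW
  req#13 t=21s: DENY
  req#14 t=22s: DENY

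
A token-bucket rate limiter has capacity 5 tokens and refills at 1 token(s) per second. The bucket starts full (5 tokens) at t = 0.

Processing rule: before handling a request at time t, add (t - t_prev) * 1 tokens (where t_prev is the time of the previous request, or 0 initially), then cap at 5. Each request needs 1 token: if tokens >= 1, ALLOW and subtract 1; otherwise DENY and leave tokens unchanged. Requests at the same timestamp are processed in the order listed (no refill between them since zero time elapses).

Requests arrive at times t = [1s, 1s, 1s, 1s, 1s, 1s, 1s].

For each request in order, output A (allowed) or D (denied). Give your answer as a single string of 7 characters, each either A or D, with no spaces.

Answer: AAAAADD

Derivation:
Simulating step by step:
  req#1 t=1s: ALLOW
  req#2 t=1s: ALLOW
  req#3 t=1s: ALLOW
  req#4 t=1s: ALLOW
  req#5 t=1s: ALLOW
  req#6 t=1s: DENY
  req#7 t=1s: DENY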